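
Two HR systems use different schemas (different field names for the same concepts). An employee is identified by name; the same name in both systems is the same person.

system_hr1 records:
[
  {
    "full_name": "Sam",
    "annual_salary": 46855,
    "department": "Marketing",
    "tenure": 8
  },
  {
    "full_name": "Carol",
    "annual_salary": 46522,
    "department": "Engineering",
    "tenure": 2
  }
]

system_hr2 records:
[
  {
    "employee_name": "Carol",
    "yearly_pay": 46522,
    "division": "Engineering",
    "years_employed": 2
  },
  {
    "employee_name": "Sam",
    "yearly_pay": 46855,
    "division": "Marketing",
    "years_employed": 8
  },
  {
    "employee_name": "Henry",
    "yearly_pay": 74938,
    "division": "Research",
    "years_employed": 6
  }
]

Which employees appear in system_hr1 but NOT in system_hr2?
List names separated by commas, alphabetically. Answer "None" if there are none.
None

Schema mapping: "full_name" (system_hr1) = "employee_name" (system_hr2) = employee name

Names in system_hr1: ['Carol', 'Sam']
Names in system_hr2: ['Carol', 'Henry', 'Sam']

In system_hr1 but not system_hr2: None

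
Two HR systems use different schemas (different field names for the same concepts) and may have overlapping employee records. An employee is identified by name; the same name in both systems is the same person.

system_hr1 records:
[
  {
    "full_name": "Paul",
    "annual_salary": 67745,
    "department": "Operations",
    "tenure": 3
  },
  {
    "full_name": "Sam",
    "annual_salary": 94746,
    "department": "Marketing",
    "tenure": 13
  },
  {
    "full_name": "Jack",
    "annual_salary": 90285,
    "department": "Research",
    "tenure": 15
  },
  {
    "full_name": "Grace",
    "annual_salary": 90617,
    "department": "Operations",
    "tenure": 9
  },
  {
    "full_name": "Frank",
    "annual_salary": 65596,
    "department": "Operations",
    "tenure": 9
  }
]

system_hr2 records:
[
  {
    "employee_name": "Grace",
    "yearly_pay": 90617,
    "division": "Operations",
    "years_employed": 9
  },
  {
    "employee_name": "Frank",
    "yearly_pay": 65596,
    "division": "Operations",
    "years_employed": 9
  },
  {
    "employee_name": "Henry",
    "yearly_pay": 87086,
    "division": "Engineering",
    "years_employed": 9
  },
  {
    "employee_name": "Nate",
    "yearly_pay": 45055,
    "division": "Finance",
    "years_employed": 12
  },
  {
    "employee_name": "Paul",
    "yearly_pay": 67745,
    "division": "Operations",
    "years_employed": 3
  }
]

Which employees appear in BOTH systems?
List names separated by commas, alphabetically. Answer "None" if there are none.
Frank, Grace, Paul

Schema mapping: "full_name" (system_hr1) = "employee_name" (system_hr2) = employee name

Names in system_hr1: ['Frank', 'Grace', 'Jack', 'Paul', 'Sam']
Names in system_hr2: ['Frank', 'Grace', 'Henry', 'Nate', 'Paul']

Intersection: ['Frank', 'Grace', 'Paul']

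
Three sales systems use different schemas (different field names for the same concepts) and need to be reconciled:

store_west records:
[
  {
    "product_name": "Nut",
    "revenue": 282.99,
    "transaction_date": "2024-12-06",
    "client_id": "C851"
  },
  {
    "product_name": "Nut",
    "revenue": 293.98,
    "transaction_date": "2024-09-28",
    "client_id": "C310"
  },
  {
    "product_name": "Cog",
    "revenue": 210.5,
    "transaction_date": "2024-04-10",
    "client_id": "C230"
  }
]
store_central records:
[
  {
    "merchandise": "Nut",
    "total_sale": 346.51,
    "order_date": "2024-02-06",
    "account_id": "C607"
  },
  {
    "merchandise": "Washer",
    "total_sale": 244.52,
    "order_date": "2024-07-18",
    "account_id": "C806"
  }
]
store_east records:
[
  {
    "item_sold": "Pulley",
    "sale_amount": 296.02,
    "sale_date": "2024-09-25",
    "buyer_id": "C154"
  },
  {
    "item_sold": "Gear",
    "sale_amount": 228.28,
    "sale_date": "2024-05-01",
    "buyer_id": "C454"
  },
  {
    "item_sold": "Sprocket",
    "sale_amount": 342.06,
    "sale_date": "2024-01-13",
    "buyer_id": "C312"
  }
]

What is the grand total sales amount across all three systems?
2244.86

Schema reconciliation - all amount fields map to sale amount:

store_west (revenue): 787.47
store_central (total_sale): 591.03
store_east (sale_amount): 866.36

Grand total: 2244.86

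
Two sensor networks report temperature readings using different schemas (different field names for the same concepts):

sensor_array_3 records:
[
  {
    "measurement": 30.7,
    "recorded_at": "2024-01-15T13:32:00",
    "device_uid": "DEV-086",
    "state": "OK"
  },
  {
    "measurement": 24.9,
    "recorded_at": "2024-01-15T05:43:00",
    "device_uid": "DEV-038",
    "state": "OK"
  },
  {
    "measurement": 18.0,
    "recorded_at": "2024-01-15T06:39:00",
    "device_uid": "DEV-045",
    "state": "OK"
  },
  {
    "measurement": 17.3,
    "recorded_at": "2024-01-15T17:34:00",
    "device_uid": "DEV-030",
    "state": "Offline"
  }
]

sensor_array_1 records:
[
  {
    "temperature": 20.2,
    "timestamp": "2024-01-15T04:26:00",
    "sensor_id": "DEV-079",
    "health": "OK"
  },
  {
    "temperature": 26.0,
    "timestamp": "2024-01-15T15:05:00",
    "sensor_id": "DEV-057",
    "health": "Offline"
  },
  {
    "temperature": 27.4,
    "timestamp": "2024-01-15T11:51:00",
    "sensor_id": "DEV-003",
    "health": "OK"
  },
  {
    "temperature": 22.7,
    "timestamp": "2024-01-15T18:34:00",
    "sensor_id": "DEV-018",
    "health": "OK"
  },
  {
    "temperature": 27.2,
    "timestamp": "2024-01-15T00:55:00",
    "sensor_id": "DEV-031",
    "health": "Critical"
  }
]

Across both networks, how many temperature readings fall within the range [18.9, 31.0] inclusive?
7

Schema mapping: "measurement" (sensor_array_3) = "temperature" (sensor_array_1) = temperature

Readings in [18.9, 31.0] from sensor_array_3: 2
Readings in [18.9, 31.0] from sensor_array_1: 5

Total count: 2 + 5 = 7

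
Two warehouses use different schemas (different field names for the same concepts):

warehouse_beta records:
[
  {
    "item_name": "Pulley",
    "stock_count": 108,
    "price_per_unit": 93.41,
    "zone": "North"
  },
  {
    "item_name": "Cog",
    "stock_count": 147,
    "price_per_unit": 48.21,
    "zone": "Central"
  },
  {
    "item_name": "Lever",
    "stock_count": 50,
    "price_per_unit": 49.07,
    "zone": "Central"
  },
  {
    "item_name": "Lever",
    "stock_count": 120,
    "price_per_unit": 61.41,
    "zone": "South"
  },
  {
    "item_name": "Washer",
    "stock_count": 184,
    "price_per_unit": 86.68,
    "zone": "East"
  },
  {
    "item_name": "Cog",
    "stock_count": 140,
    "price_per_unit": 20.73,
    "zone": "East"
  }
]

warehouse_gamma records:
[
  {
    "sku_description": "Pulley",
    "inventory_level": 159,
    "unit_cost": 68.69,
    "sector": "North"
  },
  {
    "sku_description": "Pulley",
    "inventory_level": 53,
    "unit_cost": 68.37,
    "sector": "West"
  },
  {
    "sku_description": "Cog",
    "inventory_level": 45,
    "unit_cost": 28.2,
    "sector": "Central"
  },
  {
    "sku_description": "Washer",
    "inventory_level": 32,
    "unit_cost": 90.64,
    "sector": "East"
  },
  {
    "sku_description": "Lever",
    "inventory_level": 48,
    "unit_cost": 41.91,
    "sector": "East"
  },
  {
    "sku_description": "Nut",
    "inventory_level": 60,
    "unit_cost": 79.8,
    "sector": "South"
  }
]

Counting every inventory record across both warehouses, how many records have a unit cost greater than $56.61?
7

Schema mapping: "price_per_unit" (warehouse_beta) = "unit_cost" (warehouse_gamma) = unit cost

Records > $56.61 in warehouse_beta: 3
Records > $56.61 in warehouse_gamma: 4

Total count: 3 + 4 = 7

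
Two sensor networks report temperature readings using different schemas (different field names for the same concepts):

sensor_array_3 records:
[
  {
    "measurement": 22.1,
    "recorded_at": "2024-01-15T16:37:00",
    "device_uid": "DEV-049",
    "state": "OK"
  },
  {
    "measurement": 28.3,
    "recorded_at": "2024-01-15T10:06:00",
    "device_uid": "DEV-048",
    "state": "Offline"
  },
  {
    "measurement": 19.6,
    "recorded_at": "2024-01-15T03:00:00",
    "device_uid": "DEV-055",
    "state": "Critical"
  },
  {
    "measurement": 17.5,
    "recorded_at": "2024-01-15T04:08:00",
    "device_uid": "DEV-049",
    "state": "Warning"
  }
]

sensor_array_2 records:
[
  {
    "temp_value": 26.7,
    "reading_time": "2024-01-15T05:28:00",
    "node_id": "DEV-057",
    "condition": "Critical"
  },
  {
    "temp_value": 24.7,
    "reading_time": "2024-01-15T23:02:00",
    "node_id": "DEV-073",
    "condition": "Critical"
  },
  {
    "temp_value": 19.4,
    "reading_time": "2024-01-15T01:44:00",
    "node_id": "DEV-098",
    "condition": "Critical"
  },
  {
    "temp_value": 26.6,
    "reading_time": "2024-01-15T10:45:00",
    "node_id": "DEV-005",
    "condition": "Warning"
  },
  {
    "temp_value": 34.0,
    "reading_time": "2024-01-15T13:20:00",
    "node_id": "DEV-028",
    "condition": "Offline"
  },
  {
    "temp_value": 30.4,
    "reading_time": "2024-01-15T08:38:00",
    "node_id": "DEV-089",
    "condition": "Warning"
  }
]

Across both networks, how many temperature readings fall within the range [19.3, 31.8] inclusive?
8

Schema mapping: "measurement" (sensor_array_3) = "temp_value" (sensor_array_2) = temperature

Readings in [19.3, 31.8] from sensor_array_3: 3
Readings in [19.3, 31.8] from sensor_array_2: 5

Total count: 3 + 5 = 8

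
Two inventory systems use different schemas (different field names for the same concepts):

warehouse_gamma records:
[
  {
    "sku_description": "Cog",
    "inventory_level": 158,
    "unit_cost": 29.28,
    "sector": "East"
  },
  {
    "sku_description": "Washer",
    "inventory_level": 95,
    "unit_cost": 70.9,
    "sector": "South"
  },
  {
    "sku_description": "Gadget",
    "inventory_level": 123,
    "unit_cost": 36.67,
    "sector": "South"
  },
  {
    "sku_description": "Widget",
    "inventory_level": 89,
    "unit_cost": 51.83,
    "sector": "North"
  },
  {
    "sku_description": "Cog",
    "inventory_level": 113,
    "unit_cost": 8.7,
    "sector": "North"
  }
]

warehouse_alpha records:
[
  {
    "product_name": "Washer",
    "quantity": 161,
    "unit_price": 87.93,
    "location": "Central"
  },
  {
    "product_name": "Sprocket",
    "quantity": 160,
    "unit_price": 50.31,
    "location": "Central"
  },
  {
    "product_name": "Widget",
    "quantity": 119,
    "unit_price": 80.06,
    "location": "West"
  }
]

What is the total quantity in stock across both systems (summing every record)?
1018

To reconcile these schemas, identify the field holding the quantity in stock in each system:
1. In warehouse_gamma it is "inventory_level"
2. In warehouse_alpha it is "quantity"

From warehouse_gamma: 158 + 95 + 123 + 89 + 113 = 578
From warehouse_alpha: 161 + 160 + 119 = 440

Total: 578 + 440 = 1018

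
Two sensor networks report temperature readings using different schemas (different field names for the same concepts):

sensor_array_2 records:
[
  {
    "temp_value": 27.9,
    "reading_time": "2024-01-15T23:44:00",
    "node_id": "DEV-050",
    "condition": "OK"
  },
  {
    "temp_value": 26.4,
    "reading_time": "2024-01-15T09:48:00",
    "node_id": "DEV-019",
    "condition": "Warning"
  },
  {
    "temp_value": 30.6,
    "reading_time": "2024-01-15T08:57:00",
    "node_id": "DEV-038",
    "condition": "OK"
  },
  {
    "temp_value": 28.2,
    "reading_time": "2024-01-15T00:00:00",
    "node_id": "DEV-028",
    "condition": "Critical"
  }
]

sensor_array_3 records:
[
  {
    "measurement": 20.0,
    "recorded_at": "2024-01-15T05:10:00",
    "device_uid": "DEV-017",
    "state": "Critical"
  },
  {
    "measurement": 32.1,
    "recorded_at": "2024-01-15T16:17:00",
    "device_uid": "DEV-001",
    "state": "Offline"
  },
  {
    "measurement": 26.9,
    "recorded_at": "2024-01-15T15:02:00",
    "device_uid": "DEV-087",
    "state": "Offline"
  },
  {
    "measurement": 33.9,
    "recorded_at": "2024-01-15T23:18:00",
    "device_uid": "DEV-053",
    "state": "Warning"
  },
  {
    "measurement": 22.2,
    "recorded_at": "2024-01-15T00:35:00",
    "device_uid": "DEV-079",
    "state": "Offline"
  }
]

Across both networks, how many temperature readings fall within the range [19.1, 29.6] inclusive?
6

Schema mapping: "temp_value" (sensor_array_2) = "measurement" (sensor_array_3) = temperature

Readings in [19.1, 29.6] from sensor_array_2: 3
Readings in [19.1, 29.6] from sensor_array_3: 3

Total count: 3 + 3 = 6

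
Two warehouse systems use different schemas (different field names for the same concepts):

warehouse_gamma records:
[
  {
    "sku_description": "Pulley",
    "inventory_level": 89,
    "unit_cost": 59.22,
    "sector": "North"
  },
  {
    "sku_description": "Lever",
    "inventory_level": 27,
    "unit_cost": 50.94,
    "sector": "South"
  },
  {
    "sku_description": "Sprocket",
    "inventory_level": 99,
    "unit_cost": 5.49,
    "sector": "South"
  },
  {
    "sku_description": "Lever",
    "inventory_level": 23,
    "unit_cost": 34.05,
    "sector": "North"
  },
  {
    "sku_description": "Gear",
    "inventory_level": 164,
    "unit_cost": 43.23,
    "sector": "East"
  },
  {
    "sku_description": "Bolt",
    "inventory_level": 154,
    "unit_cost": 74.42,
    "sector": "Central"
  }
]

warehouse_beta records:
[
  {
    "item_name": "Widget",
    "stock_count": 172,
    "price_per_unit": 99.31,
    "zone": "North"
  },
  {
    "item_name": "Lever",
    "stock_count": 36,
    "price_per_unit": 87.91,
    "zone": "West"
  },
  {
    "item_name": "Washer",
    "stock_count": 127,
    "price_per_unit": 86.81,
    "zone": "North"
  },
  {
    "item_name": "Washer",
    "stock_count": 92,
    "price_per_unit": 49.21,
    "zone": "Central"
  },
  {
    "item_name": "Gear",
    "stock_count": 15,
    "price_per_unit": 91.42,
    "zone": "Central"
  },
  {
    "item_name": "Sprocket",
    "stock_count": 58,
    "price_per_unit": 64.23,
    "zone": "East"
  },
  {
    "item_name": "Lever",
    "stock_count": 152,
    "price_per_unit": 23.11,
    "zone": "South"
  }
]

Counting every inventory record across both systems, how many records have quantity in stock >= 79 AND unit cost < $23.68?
2

Schema mappings:
- "inventory_level" (warehouse_gamma) = "stock_count" (warehouse_beta) = quantity
- "unit_cost" (warehouse_gamma) = "price_per_unit" (warehouse_beta) = unit cost

Records meeting both conditions in warehouse_gamma: 1
Records meeting both conditions in warehouse_beta: 1

Total: 1 + 1 = 2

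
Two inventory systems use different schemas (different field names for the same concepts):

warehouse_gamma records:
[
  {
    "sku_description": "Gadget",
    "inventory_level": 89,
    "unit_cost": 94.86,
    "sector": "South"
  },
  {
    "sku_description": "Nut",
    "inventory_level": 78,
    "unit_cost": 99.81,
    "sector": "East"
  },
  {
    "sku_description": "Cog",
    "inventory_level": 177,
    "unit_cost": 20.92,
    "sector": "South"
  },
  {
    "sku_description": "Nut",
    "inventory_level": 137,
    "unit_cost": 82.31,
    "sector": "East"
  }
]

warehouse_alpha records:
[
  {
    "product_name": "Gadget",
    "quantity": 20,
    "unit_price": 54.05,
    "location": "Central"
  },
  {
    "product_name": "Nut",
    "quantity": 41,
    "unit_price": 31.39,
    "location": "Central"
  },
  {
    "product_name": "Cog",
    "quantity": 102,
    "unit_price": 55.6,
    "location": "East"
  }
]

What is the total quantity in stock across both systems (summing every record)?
644

To reconcile these schemas, identify the field holding the quantity in stock in each system:
1. In warehouse_gamma it is "inventory_level"
2. In warehouse_alpha it is "quantity"

From warehouse_gamma: 89 + 78 + 177 + 137 = 481
From warehouse_alpha: 20 + 41 + 102 = 163

Total: 481 + 163 = 644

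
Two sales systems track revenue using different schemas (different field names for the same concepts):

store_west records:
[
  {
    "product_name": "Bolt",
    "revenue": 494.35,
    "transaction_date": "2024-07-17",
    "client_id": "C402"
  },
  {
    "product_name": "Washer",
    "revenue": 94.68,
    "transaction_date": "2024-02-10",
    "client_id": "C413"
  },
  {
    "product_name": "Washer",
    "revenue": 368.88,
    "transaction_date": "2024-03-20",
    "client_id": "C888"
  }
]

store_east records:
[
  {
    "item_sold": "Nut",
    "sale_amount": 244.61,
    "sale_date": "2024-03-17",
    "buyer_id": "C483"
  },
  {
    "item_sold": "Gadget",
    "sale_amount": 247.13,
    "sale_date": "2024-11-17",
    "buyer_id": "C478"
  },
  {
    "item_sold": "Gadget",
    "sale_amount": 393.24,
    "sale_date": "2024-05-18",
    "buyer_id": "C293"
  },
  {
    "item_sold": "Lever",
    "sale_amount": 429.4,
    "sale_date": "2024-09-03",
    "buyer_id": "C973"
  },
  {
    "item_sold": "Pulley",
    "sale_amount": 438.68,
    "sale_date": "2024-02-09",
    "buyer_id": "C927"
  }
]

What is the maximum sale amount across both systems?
494.35

Reconcile: "revenue" (store_west) = "sale_amount" (store_east) = sale amount

Maximum in store_west: 494.35
Maximum in store_east: 438.68

Overall maximum: max(494.35, 438.68) = 494.35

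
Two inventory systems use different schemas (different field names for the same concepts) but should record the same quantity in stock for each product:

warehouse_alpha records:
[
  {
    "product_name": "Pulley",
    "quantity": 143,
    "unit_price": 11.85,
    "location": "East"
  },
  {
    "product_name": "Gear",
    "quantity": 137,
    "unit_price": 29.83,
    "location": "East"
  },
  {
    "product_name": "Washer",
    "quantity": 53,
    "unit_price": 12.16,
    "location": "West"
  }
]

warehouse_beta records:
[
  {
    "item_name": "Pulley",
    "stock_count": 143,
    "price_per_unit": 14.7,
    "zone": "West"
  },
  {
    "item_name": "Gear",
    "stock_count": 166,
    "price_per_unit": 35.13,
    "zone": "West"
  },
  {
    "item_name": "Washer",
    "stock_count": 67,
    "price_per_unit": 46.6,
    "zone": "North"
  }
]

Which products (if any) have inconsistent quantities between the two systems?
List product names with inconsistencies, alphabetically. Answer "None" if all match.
Gear, Washer

Schema mappings:
- "product_name" (warehouse_alpha) = "item_name" (warehouse_beta) = product name
- "quantity" (warehouse_alpha) = "stock_count" (warehouse_beta) = quantity

Comparison:
  Pulley: 143 vs 143 - MATCH
  Gear: 137 vs 166 - MISMATCH
  Washer: 53 vs 67 - MISMATCH

Products with inconsistencies: Gear, Washer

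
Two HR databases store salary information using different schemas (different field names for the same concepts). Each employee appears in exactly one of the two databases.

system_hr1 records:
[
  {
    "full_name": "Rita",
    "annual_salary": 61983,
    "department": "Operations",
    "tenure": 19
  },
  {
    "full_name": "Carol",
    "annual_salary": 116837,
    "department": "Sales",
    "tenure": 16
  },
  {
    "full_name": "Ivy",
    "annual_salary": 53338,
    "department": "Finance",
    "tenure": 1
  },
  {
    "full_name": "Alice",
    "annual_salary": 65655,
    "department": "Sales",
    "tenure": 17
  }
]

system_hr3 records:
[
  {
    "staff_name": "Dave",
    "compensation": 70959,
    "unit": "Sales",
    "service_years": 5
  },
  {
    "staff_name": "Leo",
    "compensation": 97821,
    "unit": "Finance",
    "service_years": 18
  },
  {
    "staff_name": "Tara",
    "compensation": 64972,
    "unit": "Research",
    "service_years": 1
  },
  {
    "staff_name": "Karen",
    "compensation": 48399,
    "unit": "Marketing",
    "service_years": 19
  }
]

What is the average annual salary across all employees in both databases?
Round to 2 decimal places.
72495.50

Schema mapping: "annual_salary" (system_hr1) = "compensation" (system_hr3) = annual salary

All salaries: [61983, 116837, 53338, 65655, 70959, 97821, 64972, 48399]
Sum: 579964
Count: 8
Average: 579964 / 8 = 72495.50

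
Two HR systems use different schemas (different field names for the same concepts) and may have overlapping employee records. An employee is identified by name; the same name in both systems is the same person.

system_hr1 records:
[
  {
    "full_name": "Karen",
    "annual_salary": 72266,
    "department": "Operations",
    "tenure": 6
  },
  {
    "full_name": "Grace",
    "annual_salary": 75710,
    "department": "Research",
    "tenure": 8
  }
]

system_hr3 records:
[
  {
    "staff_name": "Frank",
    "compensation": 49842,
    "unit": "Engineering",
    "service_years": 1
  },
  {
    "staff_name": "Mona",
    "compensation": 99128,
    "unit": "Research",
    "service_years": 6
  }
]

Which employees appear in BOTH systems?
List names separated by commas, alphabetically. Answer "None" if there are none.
None

Schema mapping: "full_name" (system_hr1) = "staff_name" (system_hr3) = employee name

Names in system_hr1: ['Grace', 'Karen']
Names in system_hr3: ['Frank', 'Mona']

Intersection: None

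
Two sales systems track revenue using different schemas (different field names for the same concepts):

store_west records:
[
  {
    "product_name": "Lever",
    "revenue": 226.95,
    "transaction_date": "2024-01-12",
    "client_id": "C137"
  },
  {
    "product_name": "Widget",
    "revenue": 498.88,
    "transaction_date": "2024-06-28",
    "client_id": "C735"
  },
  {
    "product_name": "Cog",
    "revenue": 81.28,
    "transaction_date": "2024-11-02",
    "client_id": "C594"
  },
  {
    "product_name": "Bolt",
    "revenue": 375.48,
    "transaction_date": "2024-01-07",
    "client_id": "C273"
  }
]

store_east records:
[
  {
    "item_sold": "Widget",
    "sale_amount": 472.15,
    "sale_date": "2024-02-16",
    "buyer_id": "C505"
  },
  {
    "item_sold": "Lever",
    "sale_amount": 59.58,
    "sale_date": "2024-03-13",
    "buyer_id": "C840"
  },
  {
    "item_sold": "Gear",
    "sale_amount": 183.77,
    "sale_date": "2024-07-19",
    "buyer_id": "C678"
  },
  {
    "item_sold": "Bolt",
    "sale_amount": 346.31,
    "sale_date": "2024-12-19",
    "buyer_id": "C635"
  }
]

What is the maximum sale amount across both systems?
498.88

Reconcile: "revenue" (store_west) = "sale_amount" (store_east) = sale amount

Maximum in store_west: 498.88
Maximum in store_east: 472.15

Overall maximum: max(498.88, 472.15) = 498.88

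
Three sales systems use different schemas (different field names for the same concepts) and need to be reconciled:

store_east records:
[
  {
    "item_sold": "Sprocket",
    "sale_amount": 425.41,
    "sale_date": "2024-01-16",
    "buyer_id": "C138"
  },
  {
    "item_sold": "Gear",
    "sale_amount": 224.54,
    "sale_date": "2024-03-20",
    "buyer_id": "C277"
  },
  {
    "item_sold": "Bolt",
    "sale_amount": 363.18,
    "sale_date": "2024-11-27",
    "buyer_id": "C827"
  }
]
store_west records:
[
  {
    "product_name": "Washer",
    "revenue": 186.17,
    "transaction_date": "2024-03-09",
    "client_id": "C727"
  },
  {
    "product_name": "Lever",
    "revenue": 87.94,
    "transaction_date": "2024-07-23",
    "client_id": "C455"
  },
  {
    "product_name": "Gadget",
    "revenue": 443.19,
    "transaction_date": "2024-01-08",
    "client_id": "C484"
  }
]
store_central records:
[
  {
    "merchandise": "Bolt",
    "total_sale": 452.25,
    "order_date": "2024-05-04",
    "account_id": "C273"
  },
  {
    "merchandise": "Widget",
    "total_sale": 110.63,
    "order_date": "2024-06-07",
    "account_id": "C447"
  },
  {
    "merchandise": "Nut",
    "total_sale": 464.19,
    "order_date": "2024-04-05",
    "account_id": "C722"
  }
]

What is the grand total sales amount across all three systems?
2757.5

Schema reconciliation - all amount fields map to sale amount:

store_east (sale_amount): 1013.13
store_west (revenue): 717.3
store_central (total_sale): 1027.07

Grand total: 2757.5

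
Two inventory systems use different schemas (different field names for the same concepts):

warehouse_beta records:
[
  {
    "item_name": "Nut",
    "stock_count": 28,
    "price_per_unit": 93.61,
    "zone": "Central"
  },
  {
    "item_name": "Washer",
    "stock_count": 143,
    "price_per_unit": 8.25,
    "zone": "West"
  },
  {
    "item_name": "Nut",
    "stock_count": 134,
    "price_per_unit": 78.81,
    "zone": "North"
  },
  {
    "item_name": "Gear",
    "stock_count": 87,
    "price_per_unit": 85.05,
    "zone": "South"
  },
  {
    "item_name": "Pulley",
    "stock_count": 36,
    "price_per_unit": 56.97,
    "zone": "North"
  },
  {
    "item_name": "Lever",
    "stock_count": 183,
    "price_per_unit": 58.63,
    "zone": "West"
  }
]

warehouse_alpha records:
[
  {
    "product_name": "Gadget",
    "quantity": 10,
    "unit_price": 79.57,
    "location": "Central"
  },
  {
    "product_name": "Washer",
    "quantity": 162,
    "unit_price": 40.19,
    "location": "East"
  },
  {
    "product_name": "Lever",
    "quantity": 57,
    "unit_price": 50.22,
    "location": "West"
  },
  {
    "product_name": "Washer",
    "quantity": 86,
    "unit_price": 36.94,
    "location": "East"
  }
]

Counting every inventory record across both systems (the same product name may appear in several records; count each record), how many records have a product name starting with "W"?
3

Schema mapping: "item_name" (warehouse_beta) = "product_name" (warehouse_alpha) = product name

Records with product name starting with "W" in warehouse_beta: 1
Records with product name starting with "W" in warehouse_alpha: 2

Total: 1 + 2 = 3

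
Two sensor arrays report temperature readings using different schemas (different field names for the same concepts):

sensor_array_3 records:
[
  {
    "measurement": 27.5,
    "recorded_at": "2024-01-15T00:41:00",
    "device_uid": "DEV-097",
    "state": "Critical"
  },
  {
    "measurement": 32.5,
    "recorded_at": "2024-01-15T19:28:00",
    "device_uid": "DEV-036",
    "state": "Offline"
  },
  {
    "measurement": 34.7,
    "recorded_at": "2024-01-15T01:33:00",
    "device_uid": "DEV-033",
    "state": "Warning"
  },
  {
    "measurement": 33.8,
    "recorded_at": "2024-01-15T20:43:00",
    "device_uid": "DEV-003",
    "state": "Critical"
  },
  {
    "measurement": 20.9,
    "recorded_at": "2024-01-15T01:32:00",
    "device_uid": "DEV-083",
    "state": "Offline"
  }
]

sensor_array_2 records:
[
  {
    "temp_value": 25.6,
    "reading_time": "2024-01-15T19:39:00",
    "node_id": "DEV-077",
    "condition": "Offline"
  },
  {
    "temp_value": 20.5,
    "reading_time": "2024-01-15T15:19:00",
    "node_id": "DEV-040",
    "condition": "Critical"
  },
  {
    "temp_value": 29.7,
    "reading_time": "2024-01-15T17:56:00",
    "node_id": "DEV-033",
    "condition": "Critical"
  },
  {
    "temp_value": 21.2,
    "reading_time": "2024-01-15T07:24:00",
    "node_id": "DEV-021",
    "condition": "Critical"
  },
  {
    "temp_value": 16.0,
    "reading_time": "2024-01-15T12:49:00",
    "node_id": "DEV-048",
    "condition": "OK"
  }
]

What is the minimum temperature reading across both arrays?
16.0

Schema mapping: "measurement" (sensor_array_3) = "temp_value" (sensor_array_2) = temperature reading

Minimum in sensor_array_3: 20.9
Minimum in sensor_array_2: 16.0

Overall minimum: min(20.9, 16.0) = 16.0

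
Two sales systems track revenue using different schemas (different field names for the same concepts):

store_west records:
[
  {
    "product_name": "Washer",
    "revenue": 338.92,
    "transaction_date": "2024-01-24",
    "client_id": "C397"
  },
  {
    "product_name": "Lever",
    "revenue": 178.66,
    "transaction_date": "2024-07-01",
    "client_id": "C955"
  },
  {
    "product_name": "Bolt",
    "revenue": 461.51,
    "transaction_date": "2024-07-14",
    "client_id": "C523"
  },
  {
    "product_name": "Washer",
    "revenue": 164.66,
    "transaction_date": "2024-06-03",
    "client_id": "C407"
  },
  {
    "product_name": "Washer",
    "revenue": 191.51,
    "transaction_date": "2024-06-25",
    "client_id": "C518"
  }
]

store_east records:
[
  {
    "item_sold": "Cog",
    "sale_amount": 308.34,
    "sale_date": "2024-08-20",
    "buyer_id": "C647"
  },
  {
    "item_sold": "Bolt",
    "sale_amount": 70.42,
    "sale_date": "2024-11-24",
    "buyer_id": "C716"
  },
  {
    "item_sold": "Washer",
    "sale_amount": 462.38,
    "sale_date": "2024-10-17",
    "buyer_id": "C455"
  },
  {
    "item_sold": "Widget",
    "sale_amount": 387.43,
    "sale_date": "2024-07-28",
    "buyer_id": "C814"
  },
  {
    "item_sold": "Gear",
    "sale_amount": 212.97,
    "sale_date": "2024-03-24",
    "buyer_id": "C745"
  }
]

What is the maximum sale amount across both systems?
462.38

Reconcile: "revenue" (store_west) = "sale_amount" (store_east) = sale amount

Maximum in store_west: 461.51
Maximum in store_east: 462.38

Overall maximum: max(461.51, 462.38) = 462.38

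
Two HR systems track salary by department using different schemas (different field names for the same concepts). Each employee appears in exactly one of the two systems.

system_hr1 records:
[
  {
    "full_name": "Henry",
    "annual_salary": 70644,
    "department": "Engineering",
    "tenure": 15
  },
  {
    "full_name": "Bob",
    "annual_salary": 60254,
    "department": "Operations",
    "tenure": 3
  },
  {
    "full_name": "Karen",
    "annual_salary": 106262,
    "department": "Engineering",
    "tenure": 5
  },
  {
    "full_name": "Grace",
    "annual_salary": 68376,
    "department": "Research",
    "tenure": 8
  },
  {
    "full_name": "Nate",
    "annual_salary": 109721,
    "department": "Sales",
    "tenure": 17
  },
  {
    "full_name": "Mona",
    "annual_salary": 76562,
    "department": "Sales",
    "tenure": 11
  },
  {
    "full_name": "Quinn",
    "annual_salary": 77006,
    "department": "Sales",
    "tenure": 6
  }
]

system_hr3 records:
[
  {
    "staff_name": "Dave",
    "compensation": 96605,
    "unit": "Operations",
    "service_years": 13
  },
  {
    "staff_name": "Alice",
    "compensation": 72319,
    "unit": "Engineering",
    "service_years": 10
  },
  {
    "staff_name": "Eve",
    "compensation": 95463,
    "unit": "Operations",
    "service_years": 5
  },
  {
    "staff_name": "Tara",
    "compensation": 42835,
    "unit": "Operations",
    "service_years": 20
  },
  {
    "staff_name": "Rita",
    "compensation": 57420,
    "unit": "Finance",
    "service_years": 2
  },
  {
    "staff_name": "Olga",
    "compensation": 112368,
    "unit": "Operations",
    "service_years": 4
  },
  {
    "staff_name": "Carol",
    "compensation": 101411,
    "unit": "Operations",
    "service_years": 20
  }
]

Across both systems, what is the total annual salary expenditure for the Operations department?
508936

Schema mappings:
- "department" (system_hr1) = "unit" (system_hr3) = department
- "annual_salary" (system_hr1) = "compensation" (system_hr3) = salary

Operations salaries from system_hr1: 60254
Operations salaries from system_hr3: 448682

Total: 60254 + 448682 = 508936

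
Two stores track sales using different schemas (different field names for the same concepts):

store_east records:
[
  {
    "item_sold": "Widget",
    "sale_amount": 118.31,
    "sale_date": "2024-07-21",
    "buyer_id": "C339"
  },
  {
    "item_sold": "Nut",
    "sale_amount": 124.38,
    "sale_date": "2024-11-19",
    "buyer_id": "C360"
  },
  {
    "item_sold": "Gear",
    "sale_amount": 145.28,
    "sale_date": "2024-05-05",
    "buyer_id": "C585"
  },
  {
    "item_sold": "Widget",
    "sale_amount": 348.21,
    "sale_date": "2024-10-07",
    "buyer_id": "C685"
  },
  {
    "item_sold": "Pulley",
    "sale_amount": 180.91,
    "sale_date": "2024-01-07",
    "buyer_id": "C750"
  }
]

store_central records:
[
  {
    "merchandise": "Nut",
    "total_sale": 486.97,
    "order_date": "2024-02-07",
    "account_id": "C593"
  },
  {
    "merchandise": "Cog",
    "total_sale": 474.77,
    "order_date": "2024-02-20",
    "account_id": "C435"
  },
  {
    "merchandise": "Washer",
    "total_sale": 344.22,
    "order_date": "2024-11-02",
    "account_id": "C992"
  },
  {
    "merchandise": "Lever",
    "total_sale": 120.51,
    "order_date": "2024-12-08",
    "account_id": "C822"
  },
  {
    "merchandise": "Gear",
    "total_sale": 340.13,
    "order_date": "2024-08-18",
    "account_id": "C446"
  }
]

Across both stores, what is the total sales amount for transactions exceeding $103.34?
2683.69

Schema mapping: "sale_amount" (store_east) = "total_sale" (store_central) = sale amount

Sum of sales > $103.34 in store_east: 917.09
Sum of sales > $103.34 in store_central: 1766.6

Total: 917.09 + 1766.6 = 2683.69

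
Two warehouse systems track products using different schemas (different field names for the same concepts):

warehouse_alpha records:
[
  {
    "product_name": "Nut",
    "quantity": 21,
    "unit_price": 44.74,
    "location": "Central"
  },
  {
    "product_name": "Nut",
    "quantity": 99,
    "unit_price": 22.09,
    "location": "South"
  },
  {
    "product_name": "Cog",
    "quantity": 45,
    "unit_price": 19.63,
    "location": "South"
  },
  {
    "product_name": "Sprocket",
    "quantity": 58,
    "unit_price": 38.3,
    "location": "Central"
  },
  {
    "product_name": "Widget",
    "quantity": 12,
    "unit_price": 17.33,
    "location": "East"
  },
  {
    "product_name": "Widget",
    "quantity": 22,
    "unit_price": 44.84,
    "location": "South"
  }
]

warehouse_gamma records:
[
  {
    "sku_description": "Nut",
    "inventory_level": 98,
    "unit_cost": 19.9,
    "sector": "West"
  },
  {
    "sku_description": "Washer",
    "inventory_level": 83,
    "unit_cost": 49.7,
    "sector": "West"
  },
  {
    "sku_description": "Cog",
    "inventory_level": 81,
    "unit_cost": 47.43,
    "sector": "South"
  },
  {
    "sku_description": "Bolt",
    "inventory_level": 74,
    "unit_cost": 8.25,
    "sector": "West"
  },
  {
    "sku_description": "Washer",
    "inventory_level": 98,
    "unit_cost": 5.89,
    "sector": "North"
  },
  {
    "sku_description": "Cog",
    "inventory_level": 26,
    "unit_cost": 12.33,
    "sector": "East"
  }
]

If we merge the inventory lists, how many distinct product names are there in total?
6

Schema mapping: "product_name" (warehouse_alpha) = "sku_description" (warehouse_gamma) = product name

Products in warehouse_alpha: ['Cog', 'Nut', 'Sprocket', 'Widget']
Products in warehouse_gamma: ['Bolt', 'Cog', 'Nut', 'Washer']

Union (unique products): ['Bolt', 'Cog', 'Nut', 'Sprocket', 'Washer', 'Widget']
Count: 6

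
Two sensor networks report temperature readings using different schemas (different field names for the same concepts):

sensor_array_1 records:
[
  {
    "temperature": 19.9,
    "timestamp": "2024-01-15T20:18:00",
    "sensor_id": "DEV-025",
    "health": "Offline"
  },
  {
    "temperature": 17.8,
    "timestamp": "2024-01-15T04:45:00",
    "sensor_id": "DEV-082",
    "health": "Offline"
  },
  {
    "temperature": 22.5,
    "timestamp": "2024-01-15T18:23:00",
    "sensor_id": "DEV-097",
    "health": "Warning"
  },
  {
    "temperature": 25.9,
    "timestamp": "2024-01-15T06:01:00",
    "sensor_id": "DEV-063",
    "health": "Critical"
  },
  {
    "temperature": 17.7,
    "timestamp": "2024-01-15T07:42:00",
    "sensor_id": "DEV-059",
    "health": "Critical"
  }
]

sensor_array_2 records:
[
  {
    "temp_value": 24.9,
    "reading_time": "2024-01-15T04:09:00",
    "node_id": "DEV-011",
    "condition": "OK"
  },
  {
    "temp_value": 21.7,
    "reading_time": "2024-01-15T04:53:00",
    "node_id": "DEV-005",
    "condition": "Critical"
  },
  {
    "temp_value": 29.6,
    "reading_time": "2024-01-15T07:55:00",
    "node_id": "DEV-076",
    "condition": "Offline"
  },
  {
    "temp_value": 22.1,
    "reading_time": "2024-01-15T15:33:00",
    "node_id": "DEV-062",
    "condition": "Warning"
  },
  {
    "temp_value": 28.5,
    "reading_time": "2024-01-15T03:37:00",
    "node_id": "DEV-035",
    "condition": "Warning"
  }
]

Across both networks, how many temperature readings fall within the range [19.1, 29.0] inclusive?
7

Schema mapping: "temperature" (sensor_array_1) = "temp_value" (sensor_array_2) = temperature

Readings in [19.1, 29.0] from sensor_array_1: 3
Readings in [19.1, 29.0] from sensor_array_2: 4

Total count: 3 + 4 = 7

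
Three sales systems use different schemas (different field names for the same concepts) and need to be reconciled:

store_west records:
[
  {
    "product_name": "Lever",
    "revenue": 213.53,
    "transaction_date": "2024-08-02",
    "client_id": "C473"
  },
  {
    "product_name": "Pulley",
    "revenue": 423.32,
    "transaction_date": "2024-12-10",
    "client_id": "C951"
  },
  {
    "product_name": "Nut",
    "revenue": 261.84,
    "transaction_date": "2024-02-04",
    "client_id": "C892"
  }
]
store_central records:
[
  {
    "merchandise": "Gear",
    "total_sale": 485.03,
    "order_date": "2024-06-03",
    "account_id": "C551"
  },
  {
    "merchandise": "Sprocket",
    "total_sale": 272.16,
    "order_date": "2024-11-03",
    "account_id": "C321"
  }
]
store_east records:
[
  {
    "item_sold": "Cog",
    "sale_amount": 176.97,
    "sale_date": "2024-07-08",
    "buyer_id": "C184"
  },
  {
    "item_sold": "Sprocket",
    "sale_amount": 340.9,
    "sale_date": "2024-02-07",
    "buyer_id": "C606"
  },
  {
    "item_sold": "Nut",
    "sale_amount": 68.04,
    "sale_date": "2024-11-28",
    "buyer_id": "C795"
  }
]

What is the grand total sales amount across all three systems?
2241.79

Schema reconciliation - all amount fields map to sale amount:

store_west (revenue): 898.69
store_central (total_sale): 757.19
store_east (sale_amount): 585.91

Grand total: 2241.79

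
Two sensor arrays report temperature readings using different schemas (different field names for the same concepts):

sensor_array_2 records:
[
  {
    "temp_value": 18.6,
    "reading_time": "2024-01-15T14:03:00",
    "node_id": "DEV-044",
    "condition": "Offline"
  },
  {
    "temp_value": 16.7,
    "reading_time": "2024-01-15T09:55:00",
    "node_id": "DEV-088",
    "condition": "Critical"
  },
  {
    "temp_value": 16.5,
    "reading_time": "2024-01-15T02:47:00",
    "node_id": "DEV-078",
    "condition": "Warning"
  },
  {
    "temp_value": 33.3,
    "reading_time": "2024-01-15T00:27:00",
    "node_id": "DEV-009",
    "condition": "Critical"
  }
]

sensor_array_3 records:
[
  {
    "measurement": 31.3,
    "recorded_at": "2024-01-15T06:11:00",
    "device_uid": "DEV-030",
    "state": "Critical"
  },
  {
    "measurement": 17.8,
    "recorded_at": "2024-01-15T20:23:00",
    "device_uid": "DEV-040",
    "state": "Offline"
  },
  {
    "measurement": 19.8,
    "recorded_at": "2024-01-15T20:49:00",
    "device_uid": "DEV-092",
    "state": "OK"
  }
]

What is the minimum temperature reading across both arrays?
16.5

Schema mapping: "temp_value" (sensor_array_2) = "measurement" (sensor_array_3) = temperature reading

Minimum in sensor_array_2: 16.5
Minimum in sensor_array_3: 17.8

Overall minimum: min(16.5, 17.8) = 16.5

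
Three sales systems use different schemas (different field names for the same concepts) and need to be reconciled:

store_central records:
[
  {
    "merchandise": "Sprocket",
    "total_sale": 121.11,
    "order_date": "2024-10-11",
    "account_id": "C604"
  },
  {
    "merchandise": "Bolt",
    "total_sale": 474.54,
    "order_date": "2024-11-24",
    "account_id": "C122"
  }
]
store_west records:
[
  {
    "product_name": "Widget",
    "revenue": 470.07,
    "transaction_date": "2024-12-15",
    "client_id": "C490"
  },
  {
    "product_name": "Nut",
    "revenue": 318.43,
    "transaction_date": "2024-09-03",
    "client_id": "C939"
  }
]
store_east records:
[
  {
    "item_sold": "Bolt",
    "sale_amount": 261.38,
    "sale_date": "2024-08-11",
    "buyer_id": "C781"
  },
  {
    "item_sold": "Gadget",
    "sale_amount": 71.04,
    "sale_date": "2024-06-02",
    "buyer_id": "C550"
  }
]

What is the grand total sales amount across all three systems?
1716.57

Schema reconciliation - all amount fields map to sale amount:

store_central (total_sale): 595.65
store_west (revenue): 788.5
store_east (sale_amount): 332.42

Grand total: 1716.57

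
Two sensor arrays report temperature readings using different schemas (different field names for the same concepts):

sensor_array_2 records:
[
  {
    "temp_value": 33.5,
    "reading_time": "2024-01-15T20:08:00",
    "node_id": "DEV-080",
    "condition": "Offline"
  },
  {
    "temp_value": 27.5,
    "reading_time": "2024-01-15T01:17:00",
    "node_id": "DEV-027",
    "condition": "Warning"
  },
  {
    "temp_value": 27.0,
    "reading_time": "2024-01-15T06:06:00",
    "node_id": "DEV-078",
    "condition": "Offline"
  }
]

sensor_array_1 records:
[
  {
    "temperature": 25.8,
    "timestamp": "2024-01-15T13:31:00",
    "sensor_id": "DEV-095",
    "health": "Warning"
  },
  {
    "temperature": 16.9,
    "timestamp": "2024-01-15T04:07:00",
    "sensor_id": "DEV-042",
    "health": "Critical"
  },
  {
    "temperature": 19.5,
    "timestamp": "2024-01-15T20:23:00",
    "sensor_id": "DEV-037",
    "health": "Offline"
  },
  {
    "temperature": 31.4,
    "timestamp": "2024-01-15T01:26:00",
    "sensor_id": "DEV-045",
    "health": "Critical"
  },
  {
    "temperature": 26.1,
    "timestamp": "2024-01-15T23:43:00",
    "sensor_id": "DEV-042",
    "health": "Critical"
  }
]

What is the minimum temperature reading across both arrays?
16.9

Schema mapping: "temp_value" (sensor_array_2) = "temperature" (sensor_array_1) = temperature reading

Minimum in sensor_array_2: 27.0
Minimum in sensor_array_1: 16.9

Overall minimum: min(27.0, 16.9) = 16.9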